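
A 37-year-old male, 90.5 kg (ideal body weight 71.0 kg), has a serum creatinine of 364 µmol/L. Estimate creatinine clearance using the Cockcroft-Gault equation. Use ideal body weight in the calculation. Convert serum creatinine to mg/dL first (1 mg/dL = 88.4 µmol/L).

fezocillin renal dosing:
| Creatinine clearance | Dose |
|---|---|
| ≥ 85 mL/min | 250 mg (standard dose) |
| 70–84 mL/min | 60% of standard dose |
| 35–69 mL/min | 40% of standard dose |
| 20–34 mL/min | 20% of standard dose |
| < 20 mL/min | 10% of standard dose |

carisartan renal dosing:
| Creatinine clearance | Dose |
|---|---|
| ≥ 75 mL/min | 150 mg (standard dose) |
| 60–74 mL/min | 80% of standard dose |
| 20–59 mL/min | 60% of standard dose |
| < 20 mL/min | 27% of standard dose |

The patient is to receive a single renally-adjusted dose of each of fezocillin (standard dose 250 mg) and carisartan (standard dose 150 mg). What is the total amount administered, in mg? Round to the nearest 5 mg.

SCr = 364 / 88.4 = 4.118 mg/dL
CrCl = (140 − 37) × 71 / (72 × 4.118) = 7313.0 / 296.50 ≈ 24.7 mL/min
CrCl ≈ 25 mL/min.
fezocillin: 20–34 mL/min → 20% of 250 mg = 50 mg.
carisartan: 20–59 mL/min → 60% of 150 mg = 90 mg.
Total = 50 + 90 = 140 mg.

140 mg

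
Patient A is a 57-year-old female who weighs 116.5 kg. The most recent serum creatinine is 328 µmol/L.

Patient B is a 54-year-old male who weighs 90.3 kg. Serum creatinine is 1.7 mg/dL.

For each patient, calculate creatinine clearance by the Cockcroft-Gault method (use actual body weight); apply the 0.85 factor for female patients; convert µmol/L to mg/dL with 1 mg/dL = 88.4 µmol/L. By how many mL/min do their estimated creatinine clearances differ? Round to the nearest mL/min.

33 mL/min

Patient A: SCr = 328 / 88.4 = 3.71 mg/dL
Patient A: CrCl = (140 − 57) × 116.5 / (72 × 3.71) × 0.85 = 9669.5 / 267.12 × 0.85 ≈ 30.8 mL/min
Patient B: CrCl = (140 − 54) × 90.3 / (72 × 1.7) = 7765.8 / 122.40 ≈ 63.4 mL/min
|30.8 − 63.4| = 32.6 mL/min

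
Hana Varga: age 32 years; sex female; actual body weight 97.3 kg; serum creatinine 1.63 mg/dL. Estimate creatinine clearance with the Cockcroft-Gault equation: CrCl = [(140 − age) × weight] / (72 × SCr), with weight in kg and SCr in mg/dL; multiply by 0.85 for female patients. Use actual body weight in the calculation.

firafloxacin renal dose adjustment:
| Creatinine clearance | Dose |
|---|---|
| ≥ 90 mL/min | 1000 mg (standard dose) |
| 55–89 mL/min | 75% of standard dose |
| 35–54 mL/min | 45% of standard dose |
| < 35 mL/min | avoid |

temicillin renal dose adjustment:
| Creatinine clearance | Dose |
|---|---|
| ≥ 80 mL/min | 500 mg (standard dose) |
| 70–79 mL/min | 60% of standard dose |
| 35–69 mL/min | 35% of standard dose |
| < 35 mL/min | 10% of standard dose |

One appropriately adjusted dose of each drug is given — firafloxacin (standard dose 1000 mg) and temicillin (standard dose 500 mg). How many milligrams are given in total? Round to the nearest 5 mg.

1050 mg

CrCl = (140 − 32) × 97.3 / (72 × 1.63) × 0.85 = 10508.4 / 117.36 × 0.85 ≈ 76.1 mL/min
CrCl ≈ 76 mL/min.
firafloxacin: 55–89 mL/min → 75% of 1000 mg = 750 mg.
temicillin: 70–79 mL/min → 60% of 500 mg = 300 mg.
Total = 750 + 300 = 1050 mg.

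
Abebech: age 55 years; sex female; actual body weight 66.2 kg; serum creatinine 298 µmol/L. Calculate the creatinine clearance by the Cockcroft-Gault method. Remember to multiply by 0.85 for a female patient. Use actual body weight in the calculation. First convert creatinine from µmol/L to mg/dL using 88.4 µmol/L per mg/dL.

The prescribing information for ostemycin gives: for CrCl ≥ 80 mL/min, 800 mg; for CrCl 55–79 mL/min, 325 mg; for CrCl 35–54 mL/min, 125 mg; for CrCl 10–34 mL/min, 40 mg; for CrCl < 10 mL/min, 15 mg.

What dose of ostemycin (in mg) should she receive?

40 mg

SCr = 298 / 88.4 = 3.371 mg/dL
CrCl = (140 − 55) × 66.2 / (72 × 3.371) × 0.85 = 5627.0 / 242.71 × 0.85 ≈ 19.7 mL/min
CrCl ≈ 20 mL/min → bracket 10–34 mL/min.
Dose for this bracket: 40 mg.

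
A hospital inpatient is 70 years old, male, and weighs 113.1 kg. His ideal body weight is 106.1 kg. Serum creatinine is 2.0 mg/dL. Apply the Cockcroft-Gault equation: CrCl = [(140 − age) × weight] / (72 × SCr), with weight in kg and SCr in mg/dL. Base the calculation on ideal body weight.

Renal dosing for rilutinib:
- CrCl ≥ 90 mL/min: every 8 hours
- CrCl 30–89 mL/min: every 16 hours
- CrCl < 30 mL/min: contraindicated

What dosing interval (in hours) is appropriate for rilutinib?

every 16 hours

CrCl = (140 − 70) × 106.1 / (72 × 2) = 7427.0 / 144.00 ≈ 51.6 mL/min
CrCl ≈ 52 mL/min → bracket 30–89 mL/min → every 16 hours.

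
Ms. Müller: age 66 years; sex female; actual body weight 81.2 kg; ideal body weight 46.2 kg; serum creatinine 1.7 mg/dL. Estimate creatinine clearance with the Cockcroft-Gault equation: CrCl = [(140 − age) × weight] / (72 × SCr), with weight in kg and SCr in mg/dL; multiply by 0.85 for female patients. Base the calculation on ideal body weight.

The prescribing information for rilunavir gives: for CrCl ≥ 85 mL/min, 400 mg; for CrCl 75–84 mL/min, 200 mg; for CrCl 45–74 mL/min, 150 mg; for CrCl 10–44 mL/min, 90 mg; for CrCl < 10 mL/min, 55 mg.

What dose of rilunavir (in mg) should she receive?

CrCl = (140 − 66) × 46.2 / (72 × 1.7) × 0.85 = 3418.8 / 122.40 × 0.85 ≈ 23.7 mL/min
CrCl ≈ 24 mL/min → bracket 10–44 mL/min.
Dose for this bracket: 90 mg.

90 mg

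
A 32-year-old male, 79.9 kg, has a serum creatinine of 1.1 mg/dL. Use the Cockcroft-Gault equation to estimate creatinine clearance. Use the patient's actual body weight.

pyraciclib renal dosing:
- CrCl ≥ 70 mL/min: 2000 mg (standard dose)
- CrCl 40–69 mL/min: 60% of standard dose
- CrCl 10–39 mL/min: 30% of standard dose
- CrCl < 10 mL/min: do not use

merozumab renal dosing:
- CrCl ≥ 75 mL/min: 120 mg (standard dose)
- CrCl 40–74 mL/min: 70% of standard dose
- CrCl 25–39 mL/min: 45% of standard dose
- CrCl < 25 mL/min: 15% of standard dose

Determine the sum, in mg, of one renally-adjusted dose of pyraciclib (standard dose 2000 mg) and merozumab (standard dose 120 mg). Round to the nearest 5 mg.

2120 mg

CrCl = (140 − 32) × 79.9 / (72 × 1.1) = 8629.2 / 79.20 ≈ 109.0 mL/min
CrCl ≈ 109 mL/min.
pyraciclib: ≥ 70 mL/min → 100% of 2000 mg = 2000 mg.
merozumab: ≥ 75 mL/min → 100% of 120 mg = 120 mg.
Total = 2000 + 120 = 2120 mg.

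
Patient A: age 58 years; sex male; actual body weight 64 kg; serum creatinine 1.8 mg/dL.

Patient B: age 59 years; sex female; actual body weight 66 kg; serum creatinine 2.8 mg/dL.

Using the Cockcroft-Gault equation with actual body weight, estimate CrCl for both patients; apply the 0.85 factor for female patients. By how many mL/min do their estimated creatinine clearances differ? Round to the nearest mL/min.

Patient A: CrCl = (140 − 58) × 64 / (72 × 1.8) = 5248.0 / 129.60 ≈ 40.5 mL/min
Patient B: CrCl = (140 − 59) × 66 / (72 × 2.8) × 0.85 = 5346.0 / 201.60 × 0.85 ≈ 22.5 mL/min
|40.5 − 22.5| = 18.0 mL/min

18 mL/min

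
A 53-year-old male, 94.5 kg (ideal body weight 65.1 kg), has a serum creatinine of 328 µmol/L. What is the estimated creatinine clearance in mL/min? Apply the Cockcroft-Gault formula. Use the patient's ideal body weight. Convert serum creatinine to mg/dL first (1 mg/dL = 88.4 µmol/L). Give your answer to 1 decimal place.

SCr = 328 / 88.4 = 3.71 mg/dL
CrCl = (140 − 53) × 65.1 / (72 × 3.71) = 5663.7 / 267.12 ≈ 21.2 mL/min

21.2 mL/min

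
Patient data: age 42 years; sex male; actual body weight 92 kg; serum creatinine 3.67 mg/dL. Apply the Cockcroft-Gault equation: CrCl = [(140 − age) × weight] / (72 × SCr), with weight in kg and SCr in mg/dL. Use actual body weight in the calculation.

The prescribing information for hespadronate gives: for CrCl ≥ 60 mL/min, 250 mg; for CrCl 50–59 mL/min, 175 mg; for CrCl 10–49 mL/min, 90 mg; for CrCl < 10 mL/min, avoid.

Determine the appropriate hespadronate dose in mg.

90 mg

CrCl = (140 − 42) × 92 / (72 × 3.67) = 9016.0 / 264.24 ≈ 34.1 mL/min
CrCl ≈ 34 mL/min → bracket 10–49 mL/min.
Dose for this bracket: 90 mg.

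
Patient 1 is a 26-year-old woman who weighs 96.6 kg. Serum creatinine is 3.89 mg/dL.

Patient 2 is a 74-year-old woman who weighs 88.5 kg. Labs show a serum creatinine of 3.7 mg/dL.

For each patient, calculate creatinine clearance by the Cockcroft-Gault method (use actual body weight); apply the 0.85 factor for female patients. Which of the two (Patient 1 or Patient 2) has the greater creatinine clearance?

Patient 1: CrCl = (140 − 26) × 96.6 / (72 × 3.89) × 0.85 = 11012.4 / 280.08 × 0.85 ≈ 33.4 mL/min
Patient 2: CrCl = (140 − 74) × 88.5 / (72 × 3.7) × 0.85 = 5841.0 / 266.40 × 0.85 ≈ 18.6 mL/min
33.4 vs 18.6 mL/min → Patient 1 is higher.

Patient 1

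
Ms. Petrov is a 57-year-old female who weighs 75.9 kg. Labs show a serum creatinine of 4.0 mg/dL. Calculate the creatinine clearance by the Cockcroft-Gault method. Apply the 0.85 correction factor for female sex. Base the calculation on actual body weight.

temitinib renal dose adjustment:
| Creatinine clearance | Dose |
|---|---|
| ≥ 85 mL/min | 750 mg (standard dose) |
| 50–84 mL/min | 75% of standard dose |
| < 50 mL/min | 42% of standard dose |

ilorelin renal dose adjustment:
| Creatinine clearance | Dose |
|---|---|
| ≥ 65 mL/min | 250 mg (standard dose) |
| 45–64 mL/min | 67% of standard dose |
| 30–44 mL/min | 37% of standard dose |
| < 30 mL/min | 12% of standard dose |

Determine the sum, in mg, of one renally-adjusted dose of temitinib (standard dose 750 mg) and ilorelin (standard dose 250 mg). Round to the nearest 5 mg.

CrCl = (140 − 57) × 75.9 / (72 × 4) × 0.85 = 6299.7 / 288.00 × 0.85 ≈ 18.6 mL/min
CrCl ≈ 19 mL/min.
temitinib: < 50 mL/min → 42% of 750 mg = 315 mg.
ilorelin: < 30 mL/min → 12% of 250 mg = 30 mg.
Total = 315 + 30 = 345 mg.

345 mg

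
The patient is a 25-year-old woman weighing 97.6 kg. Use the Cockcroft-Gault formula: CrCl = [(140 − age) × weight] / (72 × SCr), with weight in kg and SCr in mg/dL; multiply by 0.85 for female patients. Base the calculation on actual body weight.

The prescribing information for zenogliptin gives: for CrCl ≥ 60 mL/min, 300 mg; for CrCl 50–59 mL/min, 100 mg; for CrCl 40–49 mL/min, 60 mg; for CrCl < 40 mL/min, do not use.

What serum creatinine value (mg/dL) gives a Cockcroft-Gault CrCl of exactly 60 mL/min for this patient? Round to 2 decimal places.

2.21 mg/dL

Standard dose requires CrCl ≥ 60 mL/min.
Set (140 − 25) × 97.6 × 0.85 / (72 × SCr) = 60
SCr = (140 − 25) × 97.6 × 0.85 / (72 × 60) = 2.208 mg/dL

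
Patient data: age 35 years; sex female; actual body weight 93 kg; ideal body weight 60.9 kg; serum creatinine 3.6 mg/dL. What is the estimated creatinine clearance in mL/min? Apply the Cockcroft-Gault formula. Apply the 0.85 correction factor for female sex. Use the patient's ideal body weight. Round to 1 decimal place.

CrCl = (140 − 35) × 60.9 / (72 × 3.6) × 0.85 = 6394.5 / 259.20 × 0.85 ≈ 21.0 mL/min

21.0 mL/min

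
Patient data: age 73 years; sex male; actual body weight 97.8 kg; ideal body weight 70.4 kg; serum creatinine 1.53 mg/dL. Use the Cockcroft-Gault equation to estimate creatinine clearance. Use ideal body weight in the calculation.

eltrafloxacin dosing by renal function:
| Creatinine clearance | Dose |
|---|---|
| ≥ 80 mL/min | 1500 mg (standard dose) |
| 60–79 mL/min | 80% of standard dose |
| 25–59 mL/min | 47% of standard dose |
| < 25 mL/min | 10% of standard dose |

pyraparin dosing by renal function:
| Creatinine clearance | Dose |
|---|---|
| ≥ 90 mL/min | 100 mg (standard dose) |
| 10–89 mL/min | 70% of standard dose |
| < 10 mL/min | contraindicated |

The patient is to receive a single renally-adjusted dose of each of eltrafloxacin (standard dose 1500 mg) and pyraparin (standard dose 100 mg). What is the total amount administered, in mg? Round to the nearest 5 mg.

775 mg

CrCl = (140 − 73) × 70.4 / (72 × 1.53) = 4716.8 / 110.16 ≈ 42.8 mL/min
CrCl ≈ 43 mL/min.
eltrafloxacin: 25–59 mL/min → 47% of 1500 mg = 705 mg.
pyraparin: 10–89 mL/min → 70% of 100 mg = 70 mg.
Total = 705 + 70 = 775 mg.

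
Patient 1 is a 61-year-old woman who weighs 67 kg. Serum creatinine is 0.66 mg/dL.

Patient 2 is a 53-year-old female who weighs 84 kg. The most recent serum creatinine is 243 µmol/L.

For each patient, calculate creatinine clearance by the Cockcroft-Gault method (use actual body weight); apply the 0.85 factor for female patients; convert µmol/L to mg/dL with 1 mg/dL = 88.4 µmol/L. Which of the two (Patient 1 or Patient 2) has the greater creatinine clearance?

Patient 1: CrCl = (140 − 61) × 67 / (72 × 0.66) × 0.85 = 5293.0 / 47.52 × 0.85 ≈ 94.7 mL/min
Patient 2: SCr = 243 / 88.4 = 2.749 mg/dL
Patient 2: CrCl = (140 − 53) × 84 / (72 × 2.749) × 0.85 = 7308.0 / 197.93 × 0.85 ≈ 31.4 mL/min
94.7 vs 31.4 mL/min → Patient 1 is higher.

Patient 1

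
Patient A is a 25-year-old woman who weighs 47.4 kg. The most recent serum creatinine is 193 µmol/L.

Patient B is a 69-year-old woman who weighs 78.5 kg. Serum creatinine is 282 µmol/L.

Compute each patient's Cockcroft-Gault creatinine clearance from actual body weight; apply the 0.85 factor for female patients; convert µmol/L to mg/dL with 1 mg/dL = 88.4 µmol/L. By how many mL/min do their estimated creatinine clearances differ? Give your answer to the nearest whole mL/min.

Patient A: SCr = 193 / 88.4 = 2.183 mg/dL
Patient A: CrCl = (140 − 25) × 47.4 / (72 × 2.183) × 0.85 = 5451.0 / 157.18 × 0.85 ≈ 29.5 mL/min
Patient B: SCr = 282 / 88.4 = 3.19 mg/dL
Patient B: CrCl = (140 − 69) × 78.5 / (72 × 3.19) × 0.85 = 5573.5 / 229.68 × 0.85 ≈ 20.6 mL/min
|29.5 − 20.6| = 8.9 mL/min

9 mL/min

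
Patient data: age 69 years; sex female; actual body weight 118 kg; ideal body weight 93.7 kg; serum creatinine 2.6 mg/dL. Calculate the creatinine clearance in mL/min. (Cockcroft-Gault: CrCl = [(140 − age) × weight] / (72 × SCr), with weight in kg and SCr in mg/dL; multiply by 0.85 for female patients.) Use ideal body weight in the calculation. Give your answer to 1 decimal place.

CrCl = (140 − 69) × 93.7 / (72 × 2.6) × 0.85 = 6652.7 / 187.20 × 0.85 ≈ 30.2 mL/min

30.2 mL/min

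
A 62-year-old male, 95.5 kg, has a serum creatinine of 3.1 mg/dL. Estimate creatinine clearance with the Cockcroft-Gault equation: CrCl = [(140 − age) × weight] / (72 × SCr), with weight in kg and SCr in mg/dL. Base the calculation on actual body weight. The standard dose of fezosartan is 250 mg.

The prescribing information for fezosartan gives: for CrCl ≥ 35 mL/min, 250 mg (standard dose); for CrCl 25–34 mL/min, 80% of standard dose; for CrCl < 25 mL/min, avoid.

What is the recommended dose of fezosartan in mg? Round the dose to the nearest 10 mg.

CrCl = (140 − 62) × 95.5 / (72 × 3.1) = 7449.0 / 223.20 ≈ 33.4 mL/min
CrCl ≈ 33 mL/min → bracket 25–34 mL/min.
80% of 250 mg = 200 mg

200 mg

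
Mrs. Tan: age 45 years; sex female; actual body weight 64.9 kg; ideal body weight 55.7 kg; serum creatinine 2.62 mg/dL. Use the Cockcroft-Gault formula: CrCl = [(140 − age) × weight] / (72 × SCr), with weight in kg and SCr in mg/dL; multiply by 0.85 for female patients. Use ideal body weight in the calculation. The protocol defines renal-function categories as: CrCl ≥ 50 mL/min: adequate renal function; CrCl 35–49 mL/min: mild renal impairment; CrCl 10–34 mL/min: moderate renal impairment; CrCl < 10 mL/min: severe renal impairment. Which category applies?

moderate renal impairment

CrCl = (140 − 45) × 55.7 / (72 × 2.62) × 0.85 = 5291.5 / 188.64 × 0.85 ≈ 23.8 mL/min
24 mL/min falls in the 'moderate renal impairment' range.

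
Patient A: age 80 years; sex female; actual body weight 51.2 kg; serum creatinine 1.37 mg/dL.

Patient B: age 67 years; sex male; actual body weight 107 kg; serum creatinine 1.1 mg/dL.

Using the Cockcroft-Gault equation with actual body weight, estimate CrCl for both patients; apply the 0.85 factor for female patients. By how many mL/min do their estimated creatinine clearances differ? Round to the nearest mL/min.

Patient A: CrCl = (140 − 80) × 51.2 / (72 × 1.37) × 0.85 = 3072.0 / 98.64 × 0.85 ≈ 26.5 mL/min
Patient B: CrCl = (140 − 67) × 107 / (72 × 1.1) = 7811.0 / 79.20 ≈ 98.6 mL/min
|26.5 − 98.6| = 72.1 mL/min

72 mL/min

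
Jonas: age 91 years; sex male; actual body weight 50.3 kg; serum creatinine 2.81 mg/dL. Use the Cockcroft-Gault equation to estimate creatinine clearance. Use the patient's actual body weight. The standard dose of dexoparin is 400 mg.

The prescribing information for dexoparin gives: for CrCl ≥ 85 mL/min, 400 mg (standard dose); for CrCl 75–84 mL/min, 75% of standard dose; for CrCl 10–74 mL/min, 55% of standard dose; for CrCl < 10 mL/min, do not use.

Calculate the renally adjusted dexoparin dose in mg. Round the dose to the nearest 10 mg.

CrCl = (140 − 91) × 50.3 / (72 × 2.81) = 2464.7 / 202.32 ≈ 12.2 mL/min
CrCl ≈ 12 mL/min → bracket 10–74 mL/min.
55% of 400 mg = 220 mg

220 mg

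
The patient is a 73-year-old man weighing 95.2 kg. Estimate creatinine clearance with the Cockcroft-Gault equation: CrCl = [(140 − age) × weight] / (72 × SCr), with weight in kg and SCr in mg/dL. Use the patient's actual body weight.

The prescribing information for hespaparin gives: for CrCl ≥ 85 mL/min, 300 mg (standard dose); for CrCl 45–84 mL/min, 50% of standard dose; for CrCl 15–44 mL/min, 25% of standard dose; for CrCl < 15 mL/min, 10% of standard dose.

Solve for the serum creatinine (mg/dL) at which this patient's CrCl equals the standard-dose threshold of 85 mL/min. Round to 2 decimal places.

Standard dose requires CrCl ≥ 85 mL/min.
Set (140 − 73) × 95.2 / (72 × SCr) = 85
SCr = (140 − 73) × 95.2 / (72 × 85) = 1.042 mg/dL

1.04 mg/dL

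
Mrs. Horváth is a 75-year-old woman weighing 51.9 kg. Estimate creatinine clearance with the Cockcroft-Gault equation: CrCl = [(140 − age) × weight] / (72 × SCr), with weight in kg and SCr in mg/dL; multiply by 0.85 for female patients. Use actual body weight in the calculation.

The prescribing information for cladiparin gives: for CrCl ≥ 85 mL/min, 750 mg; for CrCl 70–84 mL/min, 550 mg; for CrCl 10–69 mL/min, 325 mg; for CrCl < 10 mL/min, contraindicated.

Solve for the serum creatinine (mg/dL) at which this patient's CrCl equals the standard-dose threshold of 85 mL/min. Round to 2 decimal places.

0.47 mg/dL

Standard dose requires CrCl ≥ 85 mL/min.
Set (140 − 75) × 51.9 × 0.85 / (72 × SCr) = 85
SCr = (140 − 75) × 51.9 × 0.85 / (72 × 85) = 0.469 mg/dL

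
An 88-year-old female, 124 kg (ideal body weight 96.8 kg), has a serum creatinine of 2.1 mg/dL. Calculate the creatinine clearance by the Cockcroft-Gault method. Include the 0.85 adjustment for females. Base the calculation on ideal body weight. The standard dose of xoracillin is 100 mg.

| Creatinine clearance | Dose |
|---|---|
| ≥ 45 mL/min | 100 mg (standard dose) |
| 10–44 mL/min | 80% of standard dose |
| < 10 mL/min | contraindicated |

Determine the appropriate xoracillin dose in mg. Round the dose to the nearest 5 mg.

CrCl = (140 − 88) × 96.8 / (72 × 2.1) × 0.85 = 5033.6 / 151.20 × 0.85 ≈ 28.3 mL/min
CrCl ≈ 28 mL/min → bracket 10–44 mL/min.
80% of 100 mg = 80 mg

80 mg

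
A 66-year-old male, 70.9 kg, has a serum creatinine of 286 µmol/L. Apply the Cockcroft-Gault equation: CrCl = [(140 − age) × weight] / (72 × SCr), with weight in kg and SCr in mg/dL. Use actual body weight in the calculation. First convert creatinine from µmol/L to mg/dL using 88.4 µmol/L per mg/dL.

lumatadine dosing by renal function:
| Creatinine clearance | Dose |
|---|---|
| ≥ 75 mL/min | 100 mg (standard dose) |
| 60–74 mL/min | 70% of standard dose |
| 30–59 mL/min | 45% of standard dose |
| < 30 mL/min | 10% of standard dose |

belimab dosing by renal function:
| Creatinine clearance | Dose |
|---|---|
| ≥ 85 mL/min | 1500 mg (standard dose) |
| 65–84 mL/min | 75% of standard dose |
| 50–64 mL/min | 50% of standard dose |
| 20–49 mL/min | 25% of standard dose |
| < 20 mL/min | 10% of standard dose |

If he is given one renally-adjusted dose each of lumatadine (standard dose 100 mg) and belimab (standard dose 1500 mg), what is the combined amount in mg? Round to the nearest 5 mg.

SCr = 286 / 88.4 = 3.235 mg/dL
CrCl = (140 − 66) × 70.9 / (72 × 3.235) = 5246.6 / 232.92 ≈ 22.5 mL/min
CrCl ≈ 23 mL/min.
lumatadine: < 30 mL/min → 10% of 100 mg = 10 mg.
belimab: 20–49 mL/min → 25% of 1500 mg = 375 mg.
Total = 10 + 375 = 385 mg.

385 mg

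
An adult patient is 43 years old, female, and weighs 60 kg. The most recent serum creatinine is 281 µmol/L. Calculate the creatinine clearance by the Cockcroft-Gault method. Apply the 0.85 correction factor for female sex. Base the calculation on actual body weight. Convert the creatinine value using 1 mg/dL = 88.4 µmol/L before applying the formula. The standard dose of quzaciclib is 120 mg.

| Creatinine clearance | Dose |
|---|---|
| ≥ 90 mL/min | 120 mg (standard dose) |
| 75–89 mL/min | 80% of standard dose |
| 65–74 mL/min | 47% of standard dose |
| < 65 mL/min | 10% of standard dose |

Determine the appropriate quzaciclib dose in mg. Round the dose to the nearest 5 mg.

10 mg

SCr = 281 / 88.4 = 3.179 mg/dL
CrCl = (140 − 43) × 60 / (72 × 3.179) × 0.85 = 5820.0 / 228.89 × 0.85 ≈ 21.6 mL/min
CrCl ≈ 22 mL/min → bracket < 65 mL/min.
10% of 120 mg = 12 mg → 10 mg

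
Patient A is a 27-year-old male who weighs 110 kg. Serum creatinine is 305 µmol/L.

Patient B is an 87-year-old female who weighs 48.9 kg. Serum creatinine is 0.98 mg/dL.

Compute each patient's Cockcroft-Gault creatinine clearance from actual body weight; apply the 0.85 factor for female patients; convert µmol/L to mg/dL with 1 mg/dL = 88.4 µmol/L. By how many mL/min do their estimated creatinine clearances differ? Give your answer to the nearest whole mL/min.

19 mL/min

Patient A: SCr = 305 / 88.4 = 3.45 mg/dL
Patient A: CrCl = (140 − 27) × 110 / (72 × 3.45) = 12430.0 / 248.40 ≈ 50.0 mL/min
Patient B: CrCl = (140 − 87) × 48.9 / (72 × 0.98) × 0.85 = 2591.7 / 70.56 × 0.85 ≈ 31.2 mL/min
|50.0 − 31.2| = 18.8 mL/min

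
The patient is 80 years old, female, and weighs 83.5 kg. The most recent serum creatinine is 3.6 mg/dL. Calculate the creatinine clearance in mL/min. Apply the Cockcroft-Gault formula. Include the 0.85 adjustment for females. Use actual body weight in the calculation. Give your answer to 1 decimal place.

16.4 mL/min

CrCl = (140 − 80) × 83.5 / (72 × 3.6) × 0.85 = 5010.0 / 259.20 × 0.85 ≈ 16.4 mL/min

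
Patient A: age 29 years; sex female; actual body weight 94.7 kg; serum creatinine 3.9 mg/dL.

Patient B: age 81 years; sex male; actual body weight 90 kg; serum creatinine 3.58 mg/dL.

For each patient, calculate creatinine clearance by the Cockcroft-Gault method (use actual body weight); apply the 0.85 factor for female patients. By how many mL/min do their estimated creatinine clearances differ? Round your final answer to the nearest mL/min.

11 mL/min

Patient A: CrCl = (140 − 29) × 94.7 / (72 × 3.9) × 0.85 = 10511.7 / 280.80 × 0.85 ≈ 31.8 mL/min
Patient B: CrCl = (140 − 81) × 90 / (72 × 3.58) = 5310.0 / 257.76 ≈ 20.6 mL/min
|31.8 − 20.6| = 11.2 mL/min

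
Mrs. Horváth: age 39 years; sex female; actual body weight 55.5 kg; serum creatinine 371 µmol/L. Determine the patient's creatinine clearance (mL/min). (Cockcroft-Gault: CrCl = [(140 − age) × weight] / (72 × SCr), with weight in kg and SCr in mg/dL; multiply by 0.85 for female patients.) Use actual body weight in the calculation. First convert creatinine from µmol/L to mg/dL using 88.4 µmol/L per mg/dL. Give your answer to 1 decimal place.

SCr = 371 / 88.4 = 4.197 mg/dL
CrCl = (140 − 39) × 55.5 / (72 × 4.197) × 0.85 = 5605.5 / 302.18 × 0.85 ≈ 15.8 mL/min

15.8 mL/min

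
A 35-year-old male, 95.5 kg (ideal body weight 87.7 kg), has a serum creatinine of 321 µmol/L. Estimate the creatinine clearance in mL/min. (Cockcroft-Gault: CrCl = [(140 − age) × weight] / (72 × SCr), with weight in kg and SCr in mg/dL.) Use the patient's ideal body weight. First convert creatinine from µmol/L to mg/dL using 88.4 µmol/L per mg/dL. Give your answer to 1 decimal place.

SCr = 321 / 88.4 = 3.631 mg/dL
CrCl = (140 − 35) × 87.7 / (72 × 3.631) = 9208.5 / 261.43 ≈ 35.2 mL/min

35.2 mL/min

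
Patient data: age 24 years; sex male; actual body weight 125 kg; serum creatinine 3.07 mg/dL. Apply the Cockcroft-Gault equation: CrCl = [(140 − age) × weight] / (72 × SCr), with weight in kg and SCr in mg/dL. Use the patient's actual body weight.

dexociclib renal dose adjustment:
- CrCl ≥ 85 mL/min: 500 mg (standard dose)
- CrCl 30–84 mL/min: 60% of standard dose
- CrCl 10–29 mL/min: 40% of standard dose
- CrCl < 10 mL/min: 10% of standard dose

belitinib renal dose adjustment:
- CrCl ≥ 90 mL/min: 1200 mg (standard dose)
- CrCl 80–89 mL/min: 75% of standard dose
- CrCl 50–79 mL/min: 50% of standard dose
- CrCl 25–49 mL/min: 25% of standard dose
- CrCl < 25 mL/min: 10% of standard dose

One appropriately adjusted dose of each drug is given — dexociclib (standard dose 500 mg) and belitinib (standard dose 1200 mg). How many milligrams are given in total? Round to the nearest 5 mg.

CrCl = (140 − 24) × 125 / (72 × 3.07) = 14500.0 / 221.04 ≈ 65.6 mL/min
CrCl ≈ 66 mL/min.
dexociclib: 30–84 mL/min → 60% of 500 mg = 300 mg.
belitinib: 50–79 mL/min → 50% of 1200 mg = 600 mg.
Total = 300 + 600 = 900 mg.

900 mg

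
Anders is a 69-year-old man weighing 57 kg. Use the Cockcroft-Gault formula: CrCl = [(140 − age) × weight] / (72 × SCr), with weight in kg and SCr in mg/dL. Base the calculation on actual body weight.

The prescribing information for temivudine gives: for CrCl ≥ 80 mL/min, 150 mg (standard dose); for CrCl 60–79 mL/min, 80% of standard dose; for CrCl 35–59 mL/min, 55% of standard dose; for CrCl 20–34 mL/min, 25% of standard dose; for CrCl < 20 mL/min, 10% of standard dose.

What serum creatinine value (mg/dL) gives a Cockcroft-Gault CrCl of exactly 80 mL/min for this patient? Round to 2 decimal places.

Standard dose requires CrCl ≥ 80 mL/min.
Set (140 − 69) × 57 / (72 × SCr) = 80
SCr = (140 − 69) × 57 / (72 × 80) = 0.703 mg/dL

0.70 mg/dL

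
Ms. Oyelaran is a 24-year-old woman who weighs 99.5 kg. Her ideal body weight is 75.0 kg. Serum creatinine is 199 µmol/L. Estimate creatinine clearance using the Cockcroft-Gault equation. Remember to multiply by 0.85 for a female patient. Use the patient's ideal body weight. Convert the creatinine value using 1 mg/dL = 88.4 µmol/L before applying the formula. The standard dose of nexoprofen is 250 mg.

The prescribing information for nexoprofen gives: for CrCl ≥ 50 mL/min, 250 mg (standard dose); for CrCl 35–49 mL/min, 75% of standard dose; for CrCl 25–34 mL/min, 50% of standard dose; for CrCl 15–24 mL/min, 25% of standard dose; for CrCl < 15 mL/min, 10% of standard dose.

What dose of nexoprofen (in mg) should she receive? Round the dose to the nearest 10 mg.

SCr = 199 / 88.4 = 2.251 mg/dL
CrCl = (140 − 24) × 75 / (72 × 2.251) × 0.85 = 8700.0 / 162.07 × 0.85 ≈ 45.6 mL/min
CrCl ≈ 46 mL/min → bracket 35–49 mL/min.
75% of 250 mg = 187.5 mg → 190 mg

190 mg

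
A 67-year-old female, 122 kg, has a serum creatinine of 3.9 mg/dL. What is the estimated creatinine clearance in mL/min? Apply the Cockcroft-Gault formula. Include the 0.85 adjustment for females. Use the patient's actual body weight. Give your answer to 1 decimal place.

27.0 mL/min

CrCl = (140 − 67) × 122 / (72 × 3.9) × 0.85 = 8906.0 / 280.80 × 0.85 ≈ 27.0 mL/min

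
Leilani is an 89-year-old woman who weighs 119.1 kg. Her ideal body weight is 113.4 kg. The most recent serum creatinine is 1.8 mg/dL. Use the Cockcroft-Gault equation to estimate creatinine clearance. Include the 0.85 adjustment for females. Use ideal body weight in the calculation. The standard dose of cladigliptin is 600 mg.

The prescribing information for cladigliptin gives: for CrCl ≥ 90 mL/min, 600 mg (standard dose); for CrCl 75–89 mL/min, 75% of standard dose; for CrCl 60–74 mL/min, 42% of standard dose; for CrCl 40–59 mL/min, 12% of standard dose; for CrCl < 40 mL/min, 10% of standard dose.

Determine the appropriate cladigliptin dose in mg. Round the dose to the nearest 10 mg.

CrCl = (140 − 89) × 113.4 / (72 × 1.8) × 0.85 = 5783.4 / 129.60 × 0.85 ≈ 37.9 mL/min
CrCl ≈ 38 mL/min → bracket < 40 mL/min.
10% of 600 mg = 60 mg

60 mg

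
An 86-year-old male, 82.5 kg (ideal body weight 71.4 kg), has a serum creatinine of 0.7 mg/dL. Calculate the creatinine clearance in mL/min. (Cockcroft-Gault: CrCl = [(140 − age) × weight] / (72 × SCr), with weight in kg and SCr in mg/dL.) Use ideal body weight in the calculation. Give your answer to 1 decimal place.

76.5 mL/min

CrCl = (140 − 86) × 71.4 / (72 × 0.7) = 3855.6 / 50.40 ≈ 76.5 mL/min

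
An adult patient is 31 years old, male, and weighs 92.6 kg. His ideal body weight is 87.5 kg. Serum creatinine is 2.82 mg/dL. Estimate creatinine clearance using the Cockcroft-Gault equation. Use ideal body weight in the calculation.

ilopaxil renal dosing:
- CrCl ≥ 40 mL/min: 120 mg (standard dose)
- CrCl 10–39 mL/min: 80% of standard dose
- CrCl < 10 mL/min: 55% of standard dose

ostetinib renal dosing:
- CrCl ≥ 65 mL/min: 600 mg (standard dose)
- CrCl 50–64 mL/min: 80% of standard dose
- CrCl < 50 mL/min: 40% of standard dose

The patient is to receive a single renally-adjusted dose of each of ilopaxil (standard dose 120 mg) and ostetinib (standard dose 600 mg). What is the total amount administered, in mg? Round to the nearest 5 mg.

CrCl = (140 − 31) × 87.5 / (72 × 2.82) = 9537.5 / 203.04 ≈ 47.0 mL/min
CrCl ≈ 47 mL/min.
ilopaxil: ≥ 40 mL/min → 100% of 120 mg = 120 mg.
ostetinib: < 50 mL/min → 40% of 600 mg = 240 mg.
Total = 120 + 240 = 360 mg.

360 mg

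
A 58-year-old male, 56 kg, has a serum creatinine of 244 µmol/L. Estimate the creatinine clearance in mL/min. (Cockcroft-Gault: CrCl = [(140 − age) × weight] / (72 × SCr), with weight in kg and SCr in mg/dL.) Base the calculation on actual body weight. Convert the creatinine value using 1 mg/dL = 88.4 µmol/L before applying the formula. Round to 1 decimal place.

SCr = 244 / 88.4 = 2.76 mg/dL
CrCl = (140 − 58) × 56 / (72 × 2.76) = 4592.0 / 198.72 ≈ 23.1 mL/min

23.1 mL/min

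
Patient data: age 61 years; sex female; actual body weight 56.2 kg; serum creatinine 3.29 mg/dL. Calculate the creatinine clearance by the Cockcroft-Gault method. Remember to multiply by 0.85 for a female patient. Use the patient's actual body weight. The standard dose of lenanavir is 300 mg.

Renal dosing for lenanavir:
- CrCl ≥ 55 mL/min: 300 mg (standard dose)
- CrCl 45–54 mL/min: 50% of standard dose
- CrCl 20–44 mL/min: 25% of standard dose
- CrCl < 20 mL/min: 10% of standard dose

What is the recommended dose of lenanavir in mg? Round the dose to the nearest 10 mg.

CrCl = (140 − 61) × 56.2 / (72 × 3.29) × 0.85 = 4439.8 / 236.88 × 0.85 ≈ 15.9 mL/min
CrCl ≈ 16 mL/min → bracket < 20 mL/min.
10% of 300 mg = 30 mg

30 mg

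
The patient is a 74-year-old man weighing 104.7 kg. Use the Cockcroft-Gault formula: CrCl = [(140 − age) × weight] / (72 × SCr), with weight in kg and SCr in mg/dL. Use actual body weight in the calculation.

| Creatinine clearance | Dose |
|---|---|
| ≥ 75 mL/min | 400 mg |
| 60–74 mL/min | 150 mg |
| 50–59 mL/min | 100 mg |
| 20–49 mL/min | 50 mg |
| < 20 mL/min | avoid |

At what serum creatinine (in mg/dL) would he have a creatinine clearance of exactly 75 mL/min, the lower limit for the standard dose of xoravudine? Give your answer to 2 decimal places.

Standard dose requires CrCl ≥ 75 mL/min.
Set (140 − 74) × 104.7 / (72 × SCr) = 75
SCr = (140 − 74) × 104.7 / (72 × 75) = 1.280 mg/dL

1.28 mg/dL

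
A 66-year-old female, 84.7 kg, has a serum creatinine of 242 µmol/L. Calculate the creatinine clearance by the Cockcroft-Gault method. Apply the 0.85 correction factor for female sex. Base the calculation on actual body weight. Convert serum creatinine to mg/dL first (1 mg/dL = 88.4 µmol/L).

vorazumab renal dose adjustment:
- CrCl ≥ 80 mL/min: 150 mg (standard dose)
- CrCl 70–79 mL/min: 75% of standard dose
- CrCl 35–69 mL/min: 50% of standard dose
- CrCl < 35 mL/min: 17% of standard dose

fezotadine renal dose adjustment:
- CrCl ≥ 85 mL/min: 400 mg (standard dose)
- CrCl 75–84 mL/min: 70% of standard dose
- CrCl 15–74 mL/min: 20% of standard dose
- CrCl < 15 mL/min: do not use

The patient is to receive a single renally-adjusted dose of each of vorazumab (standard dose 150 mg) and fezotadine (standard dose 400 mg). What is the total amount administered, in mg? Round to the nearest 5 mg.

SCr = 242 / 88.4 = 2.738 mg/dL
CrCl = (140 − 66) × 84.7 / (72 × 2.738) × 0.85 = 6267.8 / 197.14 × 0.85 ≈ 27.0 mL/min
CrCl ≈ 27 mL/min.
vorazumab: < 35 mL/min → 17% of 150 mg = 25.5 mg.
fezotadine: 15–74 mL/min → 20% of 400 mg = 80 mg.
Total = 25.5 + 80 = 105.5 mg.

105 mg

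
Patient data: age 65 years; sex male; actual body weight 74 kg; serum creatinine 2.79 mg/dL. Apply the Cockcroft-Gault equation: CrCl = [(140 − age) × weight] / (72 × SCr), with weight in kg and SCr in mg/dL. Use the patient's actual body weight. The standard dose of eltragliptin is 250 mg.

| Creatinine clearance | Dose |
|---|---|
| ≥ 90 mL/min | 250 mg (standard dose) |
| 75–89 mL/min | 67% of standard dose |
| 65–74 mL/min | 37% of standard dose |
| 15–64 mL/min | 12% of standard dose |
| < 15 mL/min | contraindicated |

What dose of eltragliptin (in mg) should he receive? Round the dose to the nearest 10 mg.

CrCl = (140 − 65) × 74 / (72 × 2.79) = 5550.0 / 200.88 ≈ 27.6 mL/min
CrCl ≈ 28 mL/min → bracket 15–64 mL/min.
12% of 250 mg = 30 mg

30 mg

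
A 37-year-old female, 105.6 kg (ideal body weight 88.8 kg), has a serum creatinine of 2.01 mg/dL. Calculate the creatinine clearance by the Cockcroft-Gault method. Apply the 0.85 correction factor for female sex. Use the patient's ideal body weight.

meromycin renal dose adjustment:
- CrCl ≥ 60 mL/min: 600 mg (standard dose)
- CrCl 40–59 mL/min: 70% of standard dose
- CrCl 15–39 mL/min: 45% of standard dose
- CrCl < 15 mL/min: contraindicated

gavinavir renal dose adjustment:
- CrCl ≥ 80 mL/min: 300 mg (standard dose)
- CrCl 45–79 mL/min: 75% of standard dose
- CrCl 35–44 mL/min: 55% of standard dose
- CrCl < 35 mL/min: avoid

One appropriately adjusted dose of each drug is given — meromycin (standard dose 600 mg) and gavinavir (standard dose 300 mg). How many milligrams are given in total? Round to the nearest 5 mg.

CrCl = (140 − 37) × 88.8 / (72 × 2.01) × 0.85 = 9146.4 / 144.72 × 0.85 ≈ 53.7 mL/min
CrCl ≈ 54 mL/min.
meromycin: 40–59 mL/min → 70% of 600 mg = 420 mg.
gavinavir: 45–79 mL/min → 75% of 300 mg = 225 mg.
Total = 420 + 225 = 645 mg.

645 mg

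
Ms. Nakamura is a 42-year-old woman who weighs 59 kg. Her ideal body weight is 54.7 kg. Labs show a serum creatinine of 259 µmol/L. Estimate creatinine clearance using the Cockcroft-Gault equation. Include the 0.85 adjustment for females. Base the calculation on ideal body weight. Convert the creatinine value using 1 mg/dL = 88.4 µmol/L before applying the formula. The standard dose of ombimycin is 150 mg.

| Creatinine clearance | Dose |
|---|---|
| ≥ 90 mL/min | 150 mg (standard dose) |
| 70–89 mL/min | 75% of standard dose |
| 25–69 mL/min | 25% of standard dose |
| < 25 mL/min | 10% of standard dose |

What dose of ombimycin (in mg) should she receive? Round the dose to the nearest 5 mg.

15 mg

SCr = 259 / 88.4 = 2.93 mg/dL
CrCl = (140 − 42) × 54.7 / (72 × 2.93) × 0.85 = 5360.6 / 210.96 × 0.85 ≈ 21.6 mL/min
CrCl ≈ 22 mL/min → bracket < 25 mL/min.
10% of 150 mg = 15 mg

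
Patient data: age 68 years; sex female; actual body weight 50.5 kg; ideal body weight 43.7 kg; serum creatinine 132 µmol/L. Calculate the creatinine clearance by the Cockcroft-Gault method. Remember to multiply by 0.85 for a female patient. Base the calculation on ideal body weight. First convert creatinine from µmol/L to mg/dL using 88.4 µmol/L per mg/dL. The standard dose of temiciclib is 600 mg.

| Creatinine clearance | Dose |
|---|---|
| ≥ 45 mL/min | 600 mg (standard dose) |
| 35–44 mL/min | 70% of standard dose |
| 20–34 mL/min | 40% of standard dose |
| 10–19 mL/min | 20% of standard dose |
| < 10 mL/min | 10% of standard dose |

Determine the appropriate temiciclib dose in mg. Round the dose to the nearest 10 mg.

SCr = 132 / 88.4 = 1.493 mg/dL
CrCl = (140 − 68) × 43.7 / (72 × 1.493) × 0.85 = 3146.4 / 107.50 × 0.85 ≈ 24.9 mL/min
CrCl ≈ 25 mL/min → bracket 20–34 mL/min.
40% of 600 mg = 240 mg

240 mg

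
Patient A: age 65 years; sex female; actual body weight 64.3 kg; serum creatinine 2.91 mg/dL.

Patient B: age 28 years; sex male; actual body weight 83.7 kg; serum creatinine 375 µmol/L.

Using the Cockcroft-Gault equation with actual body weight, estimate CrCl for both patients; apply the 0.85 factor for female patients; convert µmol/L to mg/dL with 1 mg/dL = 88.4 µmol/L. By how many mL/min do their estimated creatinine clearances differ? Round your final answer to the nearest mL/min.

11 mL/min

Patient A: CrCl = (140 − 65) × 64.3 / (72 × 2.91) × 0.85 = 4822.5 / 209.52 × 0.85 ≈ 19.6 mL/min
Patient B: SCr = 375 / 88.4 = 4.242 mg/dL
Patient B: CrCl = (140 − 28) × 83.7 / (72 × 4.242) = 9374.4 / 305.42 ≈ 30.7 mL/min
|19.6 − 30.7| = 11.1 mL/min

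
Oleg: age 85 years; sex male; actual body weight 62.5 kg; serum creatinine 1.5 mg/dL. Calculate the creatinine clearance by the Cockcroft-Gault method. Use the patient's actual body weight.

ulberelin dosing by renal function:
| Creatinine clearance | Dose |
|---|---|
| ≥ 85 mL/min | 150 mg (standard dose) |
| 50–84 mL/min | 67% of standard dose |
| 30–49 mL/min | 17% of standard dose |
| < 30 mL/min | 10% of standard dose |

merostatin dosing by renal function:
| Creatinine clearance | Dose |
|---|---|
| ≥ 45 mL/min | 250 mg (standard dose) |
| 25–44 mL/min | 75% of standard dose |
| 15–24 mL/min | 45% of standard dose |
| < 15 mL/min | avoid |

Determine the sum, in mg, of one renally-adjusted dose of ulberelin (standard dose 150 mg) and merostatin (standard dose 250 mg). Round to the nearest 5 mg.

CrCl = (140 − 85) × 62.5 / (72 × 1.5) = 3437.5 / 108.00 ≈ 31.8 mL/min
CrCl ≈ 32 mL/min.
ulberelin: 30–49 mL/min → 17% of 150 mg = 25.5 mg.
merostatin: 25–44 mL/min → 75% of 250 mg = 187.5 mg.
Total = 25.5 + 187.5 = 213 mg.

215 mg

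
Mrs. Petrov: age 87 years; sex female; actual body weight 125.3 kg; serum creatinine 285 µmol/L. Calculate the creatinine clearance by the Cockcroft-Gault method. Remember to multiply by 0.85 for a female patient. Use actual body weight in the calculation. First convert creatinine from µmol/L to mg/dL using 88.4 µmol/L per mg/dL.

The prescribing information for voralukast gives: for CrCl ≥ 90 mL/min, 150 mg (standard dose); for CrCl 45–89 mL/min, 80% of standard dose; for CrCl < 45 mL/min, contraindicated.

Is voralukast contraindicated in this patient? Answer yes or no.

SCr = 285 / 88.4 = 3.224 mg/dL
CrCl = (140 − 87) × 125.3 / (72 × 3.224) × 0.85 = 6640.9 / 232.13 × 0.85 ≈ 24.3 mL/min
CrCl ≈ 24 mL/min, which is < 45 mL/min.

yes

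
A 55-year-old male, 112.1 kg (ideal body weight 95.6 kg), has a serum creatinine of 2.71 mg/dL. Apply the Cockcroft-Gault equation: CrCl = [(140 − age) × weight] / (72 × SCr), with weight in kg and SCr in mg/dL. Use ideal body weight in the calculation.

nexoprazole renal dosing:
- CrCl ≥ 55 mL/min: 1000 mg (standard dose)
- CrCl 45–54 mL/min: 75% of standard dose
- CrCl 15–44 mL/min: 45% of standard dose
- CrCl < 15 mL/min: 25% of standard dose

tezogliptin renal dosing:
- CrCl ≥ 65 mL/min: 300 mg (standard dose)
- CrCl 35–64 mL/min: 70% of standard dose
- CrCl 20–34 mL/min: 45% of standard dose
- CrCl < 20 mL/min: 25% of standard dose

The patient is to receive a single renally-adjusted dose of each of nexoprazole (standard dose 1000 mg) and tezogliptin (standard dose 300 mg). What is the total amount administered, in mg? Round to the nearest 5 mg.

660 mg

CrCl = (140 − 55) × 95.6 / (72 × 2.71) = 8126.0 / 195.12 ≈ 41.6 mL/min
CrCl ≈ 42 mL/min.
nexoprazole: 15–44 mL/min → 45% of 1000 mg = 450 mg.
tezogliptin: 35–64 mL/min → 70% of 300 mg = 210 mg.
Total = 450 + 210 = 660 mg.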